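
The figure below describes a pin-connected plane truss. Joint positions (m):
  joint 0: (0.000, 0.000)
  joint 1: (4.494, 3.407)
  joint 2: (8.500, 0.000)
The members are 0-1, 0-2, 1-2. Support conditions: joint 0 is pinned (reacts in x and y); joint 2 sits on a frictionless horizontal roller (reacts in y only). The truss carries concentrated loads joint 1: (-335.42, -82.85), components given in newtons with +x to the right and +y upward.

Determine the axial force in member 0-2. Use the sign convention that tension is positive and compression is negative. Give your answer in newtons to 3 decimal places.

N=3 nodes, M=3 members, R=3 reactions → 2N=6, M+R=6
member 0 (0-1): L=5.6395, (cx,cy)=(0.7969,0.6041)
member 1 (0-2): L=8.5000, (cx,cy)=(1.0000,0.0000)
member 2 (1-2): L=5.2589, (cx,cy)=(0.7618,-0.6479)
solve A·x = −loads:
  F[0-1] = -287.1729 N (compression)
  F[0-2] = -106.5769 N (compression)
  F[1-2] = +139.9086 N (tension)
  Rx@0 = +335.4200 N
  Ry@0 = +173.4909 N
  Ry@2 = -90.6409 N

-106.577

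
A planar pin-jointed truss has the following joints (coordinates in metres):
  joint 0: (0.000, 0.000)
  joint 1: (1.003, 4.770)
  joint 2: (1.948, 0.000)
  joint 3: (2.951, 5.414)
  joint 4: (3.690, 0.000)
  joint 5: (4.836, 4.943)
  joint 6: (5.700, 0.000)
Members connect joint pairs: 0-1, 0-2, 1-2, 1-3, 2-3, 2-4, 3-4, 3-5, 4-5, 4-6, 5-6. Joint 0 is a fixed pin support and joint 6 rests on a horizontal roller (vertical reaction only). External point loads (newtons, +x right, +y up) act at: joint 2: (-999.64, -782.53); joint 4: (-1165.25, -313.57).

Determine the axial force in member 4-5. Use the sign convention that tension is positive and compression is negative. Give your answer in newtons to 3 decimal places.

N=7 nodes, M=11 members, R=3 reactions → 2N=14, M+R=14
member 0 (0-1): L=4.8743, (cx,cy)=(0.2058,0.9786)
member 1 (0-2): L=1.9480, (cx,cy)=(1.0000,0.0000)
member 2 (1-2): L=4.8627, (cx,cy)=(0.1943,-0.9809)
member 3 (1-3): L=2.0517, (cx,cy)=(0.9495,0.3139)
member 4 (2-3): L=5.5061, (cx,cy)=(0.1822,0.9833)
member 5 (2-4): L=1.7420, (cx,cy)=(1.0000,0.0000)
member 6 (3-4): L=5.4642, (cx,cy)=(0.1352,-0.9908)
member 7 (3-5): L=1.9430, (cx,cy)=(0.9702,-0.2424)
member 8 (4-5): L=5.0741, (cx,cy)=(0.2259,0.9742)
member 9 (4-6): L=2.0100, (cx,cy)=(1.0000,0.0000)
member 10 (5-6): L=5.0179, (cx,cy)=(0.1722,-0.9851)
solve A·x = −loads:
  F[0-1] = -639.3539 N (compression)
  F[0-2] = -2033.3284 N (compression)
  F[1-2] = +557.0113 N (tension)
  F[1-3] = -252.5740 N (compression)
  F[2-3] = +240.1563 N (tension)
  F[2-4] = -969.1881 N (compression)
  F[3-4] = -112.7134 N (compression)
  F[3-5] = -186.3773 N (compression)
  F[4-5] = +436.5270 N (tension)
  F[4-6] = +82.2274 N (tension)
  F[5-6] = -477.5607 N (compression)
  Rx@0 = +2164.8900 N
  Ry@0 = +625.6716 N
  Ry@6 = +470.4284 N

436.527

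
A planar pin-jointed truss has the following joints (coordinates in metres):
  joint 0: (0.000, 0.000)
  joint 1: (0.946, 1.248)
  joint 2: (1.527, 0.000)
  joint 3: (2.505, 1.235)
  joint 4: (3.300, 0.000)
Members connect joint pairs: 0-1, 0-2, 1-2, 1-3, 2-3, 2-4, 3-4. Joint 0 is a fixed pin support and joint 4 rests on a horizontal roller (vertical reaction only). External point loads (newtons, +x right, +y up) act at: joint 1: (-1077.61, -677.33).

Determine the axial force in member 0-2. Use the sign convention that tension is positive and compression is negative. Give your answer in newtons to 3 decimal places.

N=5 nodes, M=7 members, R=3 reactions → 2N=10, M+R=10
member 0 (0-1): L=1.5660, (cx,cy)=(0.6041,0.7969)
member 1 (0-2): L=1.5270, (cx,cy)=(1.0000,0.0000)
member 2 (1-2): L=1.3766, (cx,cy)=(0.4221,-0.9066)
member 3 (1-3): L=1.5591, (cx,cy)=(1.0000,-0.0083)
member 4 (2-3): L=1.5753, (cx,cy)=(0.6208,0.7840)
member 5 (2-4): L=1.7730, (cx,cy)=(1.0000,0.0000)
member 6 (3-4): L=1.4688, (cx,cy)=(0.5413,-0.8408)
solve A·x = −loads:
  F[0-1] = -1117.6650 N (compression)
  F[0-2] = -402.4521 N (compression)
  F[1-2] = +232.5540 N (tension)
  F[1-3] = +304.3132 N (tension)
  F[2-3] = -268.9273 N (compression)
  F[2-4] = -137.3480 N (compression)
  F[3-4] = +253.7497 N (tension)
  Rx@0 = +1077.6100 N
  Ry@0 = +890.6946 N
  Ry@4 = -213.3646 N

-402.452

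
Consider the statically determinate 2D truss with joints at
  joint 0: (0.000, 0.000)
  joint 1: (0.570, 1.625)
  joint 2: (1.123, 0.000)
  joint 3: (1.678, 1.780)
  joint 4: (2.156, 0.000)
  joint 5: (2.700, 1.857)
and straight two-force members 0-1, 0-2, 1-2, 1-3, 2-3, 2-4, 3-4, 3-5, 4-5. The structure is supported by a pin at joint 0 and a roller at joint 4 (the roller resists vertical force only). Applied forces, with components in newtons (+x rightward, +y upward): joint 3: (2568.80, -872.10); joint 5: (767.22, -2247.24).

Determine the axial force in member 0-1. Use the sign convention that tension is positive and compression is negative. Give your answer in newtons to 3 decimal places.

3343.783

N=6 nodes, M=9 members, R=3 reactions → 2N=12, M+R=12
member 0 (0-1): L=1.7221, (cx,cy)=(0.3310,0.9436)
member 1 (0-2): L=1.1230, (cx,cy)=(1.0000,0.0000)
member 2 (1-2): L=1.7165, (cx,cy)=(0.3222,-0.9467)
member 3 (1-3): L=1.1188, (cx,cy)=(0.9904,0.1385)
member 4 (2-3): L=1.8645, (cx,cy)=(0.2977,0.9547)
member 5 (2-4): L=1.0330, (cx,cy)=(1.0000,0.0000)
member 6 (3-4): L=1.8431, (cx,cy)=(0.2594,-0.9658)
member 7 (3-5): L=1.0249, (cx,cy)=(0.9972,0.0751)
member 8 (4-5): L=1.9350, (cx,cy)=(0.2811,0.9597)
solve A·x = −loads:
  F[0-1] = +3343.7828 N (tension)
  F[0-2] = +2229.2379 N (tension)
  F[1-2] = -3025.4239 N (compression)
  F[1-3] = +2101.7323 N (tension)
  F[2-3] = +3000.1134 N (tension)
  F[2-4] = +361.5295 N (tension)
  F[3-4] = -4056.3681 N (compression)
  F[3-5] = +1461.8441 N (tension)
  F[4-5] = -2456.1246 N (compression)
  Rx@0 = -3336.0200 N
  Ry@0 = -3155.2998 N
  Ry@4 = +6274.6398 N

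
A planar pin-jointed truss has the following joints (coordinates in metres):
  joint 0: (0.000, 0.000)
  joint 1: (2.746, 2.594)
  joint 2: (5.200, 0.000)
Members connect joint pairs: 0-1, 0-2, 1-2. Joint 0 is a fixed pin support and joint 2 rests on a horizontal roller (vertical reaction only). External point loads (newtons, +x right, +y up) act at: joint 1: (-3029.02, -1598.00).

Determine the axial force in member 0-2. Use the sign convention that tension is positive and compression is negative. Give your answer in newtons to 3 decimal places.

-631.142

N=3 nodes, M=3 members, R=3 reactions → 2N=6, M+R=6
member 0 (0-1): L=3.7775, (cx,cy)=(0.7269,0.6867)
member 1 (0-2): L=5.2000, (cx,cy)=(1.0000,0.0000)
member 2 (1-2): L=3.5708, (cx,cy)=(0.6872,-0.7264)
solve A·x = −loads:
  F[0-1] = -3298.5931 N (compression)
  F[0-2] = -631.1416 N (compression)
  F[1-2] = +918.3824 N (tension)
  Rx@0 = +3029.0200 N
  Ry@0 = +2265.1481 N
  Ry@2 = -667.1481 N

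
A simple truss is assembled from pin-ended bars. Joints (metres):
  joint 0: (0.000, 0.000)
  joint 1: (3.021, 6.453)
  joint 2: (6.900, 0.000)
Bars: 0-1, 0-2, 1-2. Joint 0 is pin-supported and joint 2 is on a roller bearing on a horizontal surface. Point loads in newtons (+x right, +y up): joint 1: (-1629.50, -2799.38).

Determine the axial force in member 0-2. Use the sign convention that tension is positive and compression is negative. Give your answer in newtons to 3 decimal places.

-179.310

N=3 nodes, M=3 members, R=3 reactions → 2N=6, M+R=6
member 0 (0-1): L=7.1251, (cx,cy)=(0.4240,0.9057)
member 1 (0-2): L=6.9000, (cx,cy)=(1.0000,0.0000)
member 2 (1-2): L=7.5291, (cx,cy)=(0.5152,-0.8571)
solve A·x = −loads:
  F[0-1] = -3420.3279 N (compression)
  F[0-2] = -179.3099 N (compression)
  F[1-2] = +348.0403 N (tension)
  Rx@0 = +1629.5000 N
  Ry@0 = +3097.6751 N
  Ry@2 = -298.2951 N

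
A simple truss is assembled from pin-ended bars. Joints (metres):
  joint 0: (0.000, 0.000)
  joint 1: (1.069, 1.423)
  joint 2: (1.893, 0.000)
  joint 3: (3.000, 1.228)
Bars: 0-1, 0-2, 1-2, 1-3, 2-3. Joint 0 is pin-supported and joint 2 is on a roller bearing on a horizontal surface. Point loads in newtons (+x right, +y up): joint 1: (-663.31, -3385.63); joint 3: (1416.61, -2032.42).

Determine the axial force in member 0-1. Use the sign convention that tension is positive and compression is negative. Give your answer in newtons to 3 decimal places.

169.036

N=4 nodes, M=5 members, R=3 reactions → 2N=8, M+R=8
member 0 (0-1): L=1.7798, (cx,cy)=(0.6006,0.7995)
member 1 (0-2): L=1.8930, (cx,cy)=(1.0000,0.0000)
member 2 (1-2): L=1.6444, (cx,cy)=(0.5011,-0.8654)
member 3 (1-3): L=1.9408, (cx,cy)=(0.9949,-0.1005)
member 4 (2-3): L=1.6533, (cx,cy)=(0.6696,0.7428)
solve A·x = −loads:
  F[0-1] = +169.0358 N (tension)
  F[0-2] = +651.7722 N (tension)
  F[1-2] = -4415.9305 N (compression)
  F[1-3] = +2992.8411 N (tension)
  F[2-3] = -2331.4904 N (compression)
  Rx@0 = -753.3000 N
  Ry@0 = -135.1488 N
  Ry@2 = +5553.1988 N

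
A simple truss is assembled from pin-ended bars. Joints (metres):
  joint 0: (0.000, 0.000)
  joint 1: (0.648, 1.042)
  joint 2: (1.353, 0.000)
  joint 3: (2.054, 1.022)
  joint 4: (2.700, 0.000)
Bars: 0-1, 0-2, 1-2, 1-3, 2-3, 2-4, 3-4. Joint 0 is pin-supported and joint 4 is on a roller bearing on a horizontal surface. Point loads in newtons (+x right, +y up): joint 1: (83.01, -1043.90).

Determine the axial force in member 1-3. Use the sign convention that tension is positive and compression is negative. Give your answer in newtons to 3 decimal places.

N=5 nodes, M=7 members, R=3 reactions → 2N=10, M+R=10
member 0 (0-1): L=1.2271, (cx,cy)=(0.5281,0.8492)
member 1 (0-2): L=1.3530, (cx,cy)=(1.0000,0.0000)
member 2 (1-2): L=1.2581, (cx,cy)=(0.5604,-0.8282)
member 3 (1-3): L=1.4061, (cx,cy)=(0.9999,-0.0142)
member 4 (2-3): L=1.2393, (cx,cy)=(0.5656,0.8247)
member 5 (2-4): L=1.3470, (cx,cy)=(1.0000,0.0000)
member 6 (3-4): L=1.2090, (cx,cy)=(0.5343,-0.8453)
solve A·x = −loads:
  F[0-1] = -896.5383 N (compression)
  F[0-2] = +556.4656 N (tension)
  F[1-2] = -334.8367 N (compression)
  F[1-3] = -368.8693 N (compression)
  F[2-3] = +336.2929 N (tension)
  F[2-4] = +178.6119 N (tension)
  F[3-4] = -334.2888 N (compression)
  Rx@0 = -83.0100 N
  Ry@0 = +761.3283 N
  Ry@4 = +282.5717 N

-368.869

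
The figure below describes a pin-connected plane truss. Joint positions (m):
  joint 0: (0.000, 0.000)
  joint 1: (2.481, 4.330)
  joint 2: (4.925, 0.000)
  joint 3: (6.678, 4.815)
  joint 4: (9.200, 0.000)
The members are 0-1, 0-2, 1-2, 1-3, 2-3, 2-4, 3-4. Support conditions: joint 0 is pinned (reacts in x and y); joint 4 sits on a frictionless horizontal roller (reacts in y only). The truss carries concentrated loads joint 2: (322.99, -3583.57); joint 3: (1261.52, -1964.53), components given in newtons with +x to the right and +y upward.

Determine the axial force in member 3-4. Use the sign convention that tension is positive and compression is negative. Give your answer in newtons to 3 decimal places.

-4520.683

N=5 nodes, M=7 members, R=3 reactions → 2N=10, M+R=10
member 0 (0-1): L=4.9904, (cx,cy)=(0.4972,0.8677)
member 1 (0-2): L=4.9250, (cx,cy)=(1.0000,0.0000)
member 2 (1-2): L=4.9721, (cx,cy)=(0.4915,-0.8709)
member 3 (1-3): L=4.2249, (cx,cy)=(0.9934,0.1148)
member 4 (2-3): L=5.1242, (cx,cy)=(0.3421,0.9397)
member 5 (2-4): L=4.2750, (cx,cy)=(1.0000,0.0000)
member 6 (3-4): L=5.4355, (cx,cy)=(0.4640,-0.8858)
solve A·x = −loads:
  F[0-1] = -1778.9024 N (compression)
  F[0-2] = +2468.8964 N (tension)
  F[1-2] = +1553.6883 N (tension)
  F[1-3] = -1659.0544 N (compression)
  F[2-3] = +2373.7603 N (tension)
  F[2-4] = +2097.5352 N (tension)
  F[3-4] = -4520.6828 N (compression)
  Rx@0 = -1584.5100 N
  Ry@0 = +1543.4878 N
  Ry@4 = +4004.6122 N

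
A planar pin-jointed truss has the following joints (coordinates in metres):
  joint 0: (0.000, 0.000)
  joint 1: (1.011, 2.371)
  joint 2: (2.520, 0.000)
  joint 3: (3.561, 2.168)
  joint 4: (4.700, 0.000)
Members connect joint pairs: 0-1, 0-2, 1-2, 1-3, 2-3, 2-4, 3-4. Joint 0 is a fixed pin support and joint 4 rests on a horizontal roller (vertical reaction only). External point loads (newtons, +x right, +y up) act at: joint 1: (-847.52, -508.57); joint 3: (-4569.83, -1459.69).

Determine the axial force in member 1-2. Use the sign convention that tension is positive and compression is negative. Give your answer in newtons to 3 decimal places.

N=5 nodes, M=7 members, R=3 reactions → 2N=10, M+R=10
member 0 (0-1): L=2.5775, (cx,cy)=(0.3922,0.9199)
member 1 (0-2): L=2.5200, (cx,cy)=(1.0000,0.0000)
member 2 (1-2): L=2.8105, (cx,cy)=(0.5369,-0.8436)
member 3 (1-3): L=2.5581, (cx,cy)=(0.9968,-0.0794)
member 4 (2-3): L=2.4050, (cx,cy)=(0.4329,0.9015)
member 5 (2-4): L=2.1800, (cx,cy)=(1.0000,0.0000)
member 6 (3-4): L=2.4490, (cx,cy)=(0.4651,-0.8853)
solve A·x = −loads:
  F[0-1] = -3574.8881 N (compression)
  F[0-2] = -4015.1609 N (compression)
  F[1-2] = +3526.0861 N (tension)
  F[1-3] = -2455.6451 N (compression)
  F[2-3] = -3299.8740 N (compression)
  F[2-4] = -693.5699 N (compression)
  F[3-4] = +1491.2597 N (tension)
  Rx@0 = +5417.3500 N
  Ry@0 = +3288.4177 N
  Ry@4 = -1320.1577 N

3526.086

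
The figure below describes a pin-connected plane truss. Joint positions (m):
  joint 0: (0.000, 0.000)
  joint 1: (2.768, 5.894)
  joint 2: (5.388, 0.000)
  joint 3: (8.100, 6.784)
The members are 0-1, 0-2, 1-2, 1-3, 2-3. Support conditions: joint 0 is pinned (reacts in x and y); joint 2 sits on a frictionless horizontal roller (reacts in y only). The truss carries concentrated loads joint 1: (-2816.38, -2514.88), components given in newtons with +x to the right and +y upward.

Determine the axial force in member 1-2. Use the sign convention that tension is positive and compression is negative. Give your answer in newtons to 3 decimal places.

N=4 nodes, M=5 members, R=3 reactions → 2N=8, M+R=8
member 0 (0-1): L=6.5116, (cx,cy)=(0.4251,0.9052)
member 1 (0-2): L=5.3880, (cx,cy)=(1.0000,0.0000)
member 2 (1-2): L=6.4501, (cx,cy)=(0.4062,-0.9138)
member 3 (1-3): L=5.4058, (cx,cy)=(0.9864,0.1646)
member 4 (2-3): L=7.3060, (cx,cy)=(0.3712,0.9286)
solve A·x = −loads:
  F[0-1] = -4754.7489 N (compression)
  F[0-2] = -795.1985 N (compression)
  F[1-2] = +1957.6718 N (tension)
  F[1-3] = -0.0000 N (compression)
  F[2-3] = +0.0000 N (tension)
  Rx@0 = +2816.3800 N
  Ry@0 = +4303.7731 N
  Ry@2 = -1788.8931 N

1957.672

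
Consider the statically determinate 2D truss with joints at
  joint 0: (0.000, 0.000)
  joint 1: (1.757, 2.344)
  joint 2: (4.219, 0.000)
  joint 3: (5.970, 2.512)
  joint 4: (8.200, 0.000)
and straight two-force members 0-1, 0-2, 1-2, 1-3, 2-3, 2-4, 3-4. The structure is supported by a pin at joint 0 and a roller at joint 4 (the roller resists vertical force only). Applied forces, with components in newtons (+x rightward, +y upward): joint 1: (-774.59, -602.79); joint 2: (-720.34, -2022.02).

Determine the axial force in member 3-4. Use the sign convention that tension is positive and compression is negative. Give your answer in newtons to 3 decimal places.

-1267.782

N=5 nodes, M=7 members, R=3 reactions → 2N=10, M+R=10
member 0 (0-1): L=2.9294, (cx,cy)=(0.5998,0.8002)
member 1 (0-2): L=4.2190, (cx,cy)=(1.0000,0.0000)
member 2 (1-2): L=3.3994, (cx,cy)=(0.7242,-0.6895)
member 3 (1-3): L=4.2163, (cx,cy)=(0.9992,0.0398)
member 4 (2-3): L=3.0620, (cx,cy)=(0.5718,0.8204)
member 5 (2-4): L=3.9810, (cx,cy)=(1.0000,0.0000)
member 6 (3-4): L=3.3590, (cx,cy)=(0.6639,-0.7478)
solve A·x = −loads:
  F[0-1] = -2095.4667 N (compression)
  F[0-2] = -238.1078 N (compression)
  F[1-2] = +1468.0820 N (tension)
  F[1-3] = -1546.7186 N (compression)
  F[2-3] = +1230.8197 N (tension)
  F[2-4] = +841.6593 N (tension)
  F[3-4] = -1267.7821 N (compression)
  Rx@0 = +1494.9300 N
  Ry@0 = +1676.7167 N
  Ry@4 = +948.0933 N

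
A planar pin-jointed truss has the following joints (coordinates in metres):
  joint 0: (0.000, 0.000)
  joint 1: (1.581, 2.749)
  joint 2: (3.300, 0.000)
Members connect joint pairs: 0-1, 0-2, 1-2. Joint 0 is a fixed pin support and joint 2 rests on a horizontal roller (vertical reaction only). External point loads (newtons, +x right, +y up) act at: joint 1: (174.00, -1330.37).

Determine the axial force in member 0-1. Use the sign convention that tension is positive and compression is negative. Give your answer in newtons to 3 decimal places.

-632.228

N=3 nodes, M=3 members, R=3 reactions → 2N=6, M+R=6
member 0 (0-1): L=3.1712, (cx,cy)=(0.4985,0.8669)
member 1 (0-2): L=3.3000, (cx,cy)=(1.0000,0.0000)
member 2 (1-2): L=3.2422, (cx,cy)=(0.5302,-0.8479)
solve A·x = −loads:
  F[0-1] = -632.2281 N (compression)
  F[0-2] = +489.1962 N (tension)
  F[1-2] = -922.6756 N (compression)
  Rx@0 = -174.0000 N
  Ry@0 = +548.0546 N
  Ry@2 = +782.3154 N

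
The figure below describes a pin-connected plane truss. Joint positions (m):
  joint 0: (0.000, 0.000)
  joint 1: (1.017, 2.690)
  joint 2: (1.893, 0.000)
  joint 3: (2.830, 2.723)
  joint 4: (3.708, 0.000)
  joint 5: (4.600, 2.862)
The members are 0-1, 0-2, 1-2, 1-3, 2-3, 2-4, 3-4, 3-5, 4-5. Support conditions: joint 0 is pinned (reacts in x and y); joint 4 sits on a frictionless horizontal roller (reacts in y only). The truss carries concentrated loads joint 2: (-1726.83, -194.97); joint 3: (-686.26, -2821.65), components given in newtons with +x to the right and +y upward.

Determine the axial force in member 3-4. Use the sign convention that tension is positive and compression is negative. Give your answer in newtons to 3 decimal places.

-1837.776

N=6 nodes, M=9 members, R=3 reactions → 2N=12, M+R=12
member 0 (0-1): L=2.8758, (cx,cy)=(0.3536,0.9354)
member 1 (0-2): L=1.8930, (cx,cy)=(1.0000,0.0000)
member 2 (1-2): L=2.8290, (cx,cy)=(0.3096,-0.9509)
member 3 (1-3): L=1.8133, (cx,cy)=(0.9998,0.0182)
member 4 (2-3): L=2.8797, (cx,cy)=(0.3254,0.9456)
member 5 (2-4): L=1.8150, (cx,cy)=(1.0000,0.0000)
member 6 (3-4): L=2.8611, (cx,cy)=(0.3069,-0.9517)
member 7 (3-5): L=1.7754, (cx,cy)=(0.9969,0.0783)
member 8 (4-5): L=2.9978, (cx,cy)=(0.2976,0.9547)
solve A·x = −loads:
  F[0-1] = -1355.0821 N (compression)
  F[0-2] = -1933.8825 N (compression)
  F[1-2] = +1316.0620 N (tension)
  F[1-3] = -886.8671 N (compression)
  F[2-3] = -1117.2051 N (compression)
  F[2-4] = +563.9771 N (tension)
  F[3-4] = -1837.7758 N (compression)
  F[3-5] = +0.0000 N (tension)
  F[4-5] = -0.0000 N (compression)
  Rx@0 = +2413.0900 N
  Ry@0 = +1267.5203 N
  Ry@4 = +1749.0997 N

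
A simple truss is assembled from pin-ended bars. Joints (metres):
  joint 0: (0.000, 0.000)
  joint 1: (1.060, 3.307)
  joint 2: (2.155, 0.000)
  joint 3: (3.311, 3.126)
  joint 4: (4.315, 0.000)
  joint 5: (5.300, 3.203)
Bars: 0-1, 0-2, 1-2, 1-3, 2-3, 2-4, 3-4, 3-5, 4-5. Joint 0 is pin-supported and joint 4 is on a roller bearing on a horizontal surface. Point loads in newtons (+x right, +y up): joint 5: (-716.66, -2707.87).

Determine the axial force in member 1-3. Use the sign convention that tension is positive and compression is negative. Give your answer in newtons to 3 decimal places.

57.869

N=6 nodes, M=9 members, R=3 reactions → 2N=12, M+R=12
member 0 (0-1): L=3.4727, (cx,cy)=(0.3052,0.9523)
member 1 (0-2): L=2.1550, (cx,cy)=(1.0000,0.0000)
member 2 (1-2): L=3.4836, (cx,cy)=(0.3143,-0.9493)
member 3 (1-3): L=2.2583, (cx,cy)=(0.9968,-0.0802)
member 4 (2-3): L=3.3329, (cx,cy)=(0.3468,0.9379)
member 5 (2-4): L=2.1600, (cx,cy)=(1.0000,0.0000)
member 6 (3-4): L=3.2833, (cx,cy)=(0.3058,-0.9521)
member 7 (3-5): L=1.9905, (cx,cy)=(0.9993,0.0387)
member 8 (4-5): L=3.3510, (cx,cy)=(0.2939,0.9558)
solve A·x = −loads:
  F[0-1] = +90.4802 N (tension)
  F[0-2] = -744.2778 N (compression)
  F[1-2] = -95.6486 N (compression)
  F[1-3] = +57.8694 N (tension)
  F[2-3] = +96.8102 N (tension)
  F[2-4] = -807.9214 N (compression)
  F[3-4] = -85.7206 N (compression)
  F[3-5] = +117.5621 N (tension)
  F[4-5] = -2837.7790 N (compression)
  Rx@0 = +716.6600 N
  Ry@0 = -86.1622 N
  Ry@4 = +2794.0322 N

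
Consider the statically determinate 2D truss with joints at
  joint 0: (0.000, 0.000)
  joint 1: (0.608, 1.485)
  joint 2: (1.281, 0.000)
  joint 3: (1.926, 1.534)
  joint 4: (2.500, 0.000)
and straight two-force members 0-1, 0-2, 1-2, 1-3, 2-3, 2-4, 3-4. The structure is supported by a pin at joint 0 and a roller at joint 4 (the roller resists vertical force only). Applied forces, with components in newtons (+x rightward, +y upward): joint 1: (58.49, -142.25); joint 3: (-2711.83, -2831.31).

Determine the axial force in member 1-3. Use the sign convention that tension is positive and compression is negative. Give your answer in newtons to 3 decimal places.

-2020.452

N=5 nodes, M=7 members, R=3 reactions → 2N=10, M+R=10
member 0 (0-1): L=1.6046, (cx,cy)=(0.3789,0.9254)
member 1 (0-2): L=1.2810, (cx,cy)=(1.0000,0.0000)
member 2 (1-2): L=1.6304, (cx,cy)=(0.4128,-0.9108)
member 3 (1-3): L=1.3189, (cx,cy)=(0.9993,0.0372)
member 4 (2-3): L=1.6641, (cx,cy)=(0.3876,0.9218)
member 5 (2-4): L=1.2190, (cx,cy)=(1.0000,0.0000)
member 6 (3-4): L=1.6379, (cx,cy)=(0.3505,-0.9366)
solve A·x = −loads:
  F[0-1] = -2579.2761 N (compression)
  F[0-2] = -1676.0529 N (compression)
  F[1-2] = +2382.0587 N (tension)
  F[1-3] = -2020.4525 N (compression)
  F[2-3] = -2353.6352 N (compression)
  F[2-4] = +219.4972 N (tension)
  F[3-4] = -626.3220 N (compression)
  Rx@0 = +2653.3400 N
  Ry@0 = +2386.9594 N
  Ry@4 = +586.6006 N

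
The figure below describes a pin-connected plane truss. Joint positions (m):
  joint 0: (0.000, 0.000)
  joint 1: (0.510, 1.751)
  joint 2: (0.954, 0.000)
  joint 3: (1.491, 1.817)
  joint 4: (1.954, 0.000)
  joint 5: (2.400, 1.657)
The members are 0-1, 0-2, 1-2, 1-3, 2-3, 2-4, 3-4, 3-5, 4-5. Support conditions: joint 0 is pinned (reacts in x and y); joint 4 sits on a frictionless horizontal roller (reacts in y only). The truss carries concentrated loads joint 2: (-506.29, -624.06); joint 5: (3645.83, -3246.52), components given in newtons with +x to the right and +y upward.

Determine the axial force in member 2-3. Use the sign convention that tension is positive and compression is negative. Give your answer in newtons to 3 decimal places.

4182.252

N=6 nodes, M=9 members, R=3 reactions → 2N=12, M+R=12
member 0 (0-1): L=1.8238, (cx,cy)=(0.2796,0.9601)
member 1 (0-2): L=0.9540, (cx,cy)=(1.0000,0.0000)
member 2 (1-2): L=1.8064, (cx,cy)=(0.2458,-0.9693)
member 3 (1-3): L=0.9832, (cx,cy)=(0.9977,0.0671)
member 4 (2-3): L=1.8947, (cx,cy)=(0.2834,0.9590)
member 5 (2-4): L=1.0000, (cx,cy)=(1.0000,0.0000)
member 6 (3-4): L=1.8751, (cx,cy)=(0.2469,-0.9690)
member 7 (3-5): L=0.9230, (cx,cy)=(0.9849,-0.1734)
member 8 (4-5): L=1.7160, (cx,cy)=(0.2599,0.9656)
solve A·x = −loads:
  F[0-1] = +3659.3111 N (tension)
  F[0-2] = +2116.2428 N (tension)
  F[1-2] = -3493.8807 N (compression)
  F[1-3] = +1886.3150 N (tension)
  F[2-3] = +4182.2524 N (tension)
  F[2-4] = +578.4216 N (tension)
  F[3-4] = -5053.4172 N (compression)
  F[3-5] = +4381.5619 N (tension)
  F[4-5] = -2575.4769 N (compression)
  Rx@0 = -3139.5400 N
  Ry@0 = -3513.3205 N
  Ry@4 = +7383.9005 N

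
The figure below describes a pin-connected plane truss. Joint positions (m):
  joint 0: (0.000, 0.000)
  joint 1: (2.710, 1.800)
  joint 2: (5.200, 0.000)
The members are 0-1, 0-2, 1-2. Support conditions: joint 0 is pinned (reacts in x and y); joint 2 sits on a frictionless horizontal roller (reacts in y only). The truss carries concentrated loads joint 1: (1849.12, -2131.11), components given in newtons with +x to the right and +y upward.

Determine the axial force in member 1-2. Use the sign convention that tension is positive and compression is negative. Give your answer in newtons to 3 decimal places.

N=3 nodes, M=3 members, R=3 reactions → 2N=6, M+R=6
member 0 (0-1): L=3.2533, (cx,cy)=(0.8330,0.5533)
member 1 (0-2): L=5.2000, (cx,cy)=(1.0000,0.0000)
member 2 (1-2): L=3.0725, (cx,cy)=(0.8104,-0.5858)
solve A·x = −loads:
  F[0-1] = -687.5241 N (compression)
  F[0-2] = +2421.8240 N (tension)
  F[1-2] = -2988.3505 N (compression)
  Rx@0 = -1849.1200 N
  Ry@0 = +380.3938 N
  Ry@2 = +1750.7162 N

-2988.351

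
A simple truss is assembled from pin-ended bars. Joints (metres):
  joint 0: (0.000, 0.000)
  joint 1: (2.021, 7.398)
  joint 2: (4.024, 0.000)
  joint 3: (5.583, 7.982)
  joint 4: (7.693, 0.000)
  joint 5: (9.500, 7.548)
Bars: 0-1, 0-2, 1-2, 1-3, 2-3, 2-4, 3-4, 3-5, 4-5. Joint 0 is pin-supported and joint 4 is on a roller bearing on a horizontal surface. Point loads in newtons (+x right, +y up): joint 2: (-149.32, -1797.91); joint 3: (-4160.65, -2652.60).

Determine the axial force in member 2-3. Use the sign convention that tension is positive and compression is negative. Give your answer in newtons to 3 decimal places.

N=6 nodes, M=9 members, R=3 reactions → 2N=12, M+R=12
member 0 (0-1): L=7.6691, (cx,cy)=(0.2635,0.9647)
member 1 (0-2): L=4.0240, (cx,cy)=(1.0000,0.0000)
member 2 (1-2): L=7.6644, (cx,cy)=(0.2613,-0.9652)
member 3 (1-3): L=3.6096, (cx,cy)=(0.9868,0.1618)
member 4 (2-3): L=8.1328, (cx,cy)=(0.1917,0.9815)
member 5 (2-4): L=3.6690, (cx,cy)=(1.0000,0.0000)
member 6 (3-4): L=8.2562, (cx,cy)=(0.2556,-0.9668)
member 7 (3-5): L=3.9410, (cx,cy)=(0.9939,-0.1101)
member 8 (4-5): L=7.7613, (cx,cy)=(0.2328,0.9725)
solve A·x = −loads:
  F[0-1] = -6118.2310 N (compression)
  F[0-2] = -2697.6594 N (compression)
  F[1-2] = +5592.3571 N (tension)
  F[1-3] = -3114.8533 N (compression)
  F[2-3] = -3668.1207 N (compression)
  F[2-4] = -383.6849 N (compression)
  F[3-4] = +1501.3125 N (tension)
  F[3-5] = +0.0000 N (tension)
  F[4-5] = -0.0000 N (compression)
  Rx@0 = +4309.9700 N
  Ry@0 = +5901.9662 N
  Ry@4 = -1451.4562 N

-3668.121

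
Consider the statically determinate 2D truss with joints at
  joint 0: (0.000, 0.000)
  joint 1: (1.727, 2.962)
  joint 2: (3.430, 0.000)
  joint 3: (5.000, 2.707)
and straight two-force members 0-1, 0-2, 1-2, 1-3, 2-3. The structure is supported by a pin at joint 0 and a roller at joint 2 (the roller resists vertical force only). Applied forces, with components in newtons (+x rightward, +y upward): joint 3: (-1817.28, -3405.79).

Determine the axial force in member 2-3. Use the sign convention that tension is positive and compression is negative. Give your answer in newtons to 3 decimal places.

N=4 nodes, M=5 members, R=3 reactions → 2N=8, M+R=8
member 0 (0-1): L=3.4287, (cx,cy)=(0.5037,0.8639)
member 1 (0-2): L=3.4300, (cx,cy)=(1.0000,0.0000)
member 2 (1-2): L=3.4167, (cx,cy)=(0.4984,-0.8669)
member 3 (1-3): L=3.2829, (cx,cy)=(0.9970,-0.0777)
member 4 (2-3): L=3.1293, (cx,cy)=(0.5017,0.8650)
solve A·x = −loads:
  F[0-1] = +144.3454 N (tension)
  F[0-2] = -1889.9853 N (compression)
  F[1-2] = -157.4249 N (compression)
  F[1-3] = +151.6299 N (tension)
  F[2-3] = -3923.5343 N (compression)
  Rx@0 = +1817.2800 N
  Ry@0 = -124.6978 N
  Ry@2 = +3530.4878 N

-3923.534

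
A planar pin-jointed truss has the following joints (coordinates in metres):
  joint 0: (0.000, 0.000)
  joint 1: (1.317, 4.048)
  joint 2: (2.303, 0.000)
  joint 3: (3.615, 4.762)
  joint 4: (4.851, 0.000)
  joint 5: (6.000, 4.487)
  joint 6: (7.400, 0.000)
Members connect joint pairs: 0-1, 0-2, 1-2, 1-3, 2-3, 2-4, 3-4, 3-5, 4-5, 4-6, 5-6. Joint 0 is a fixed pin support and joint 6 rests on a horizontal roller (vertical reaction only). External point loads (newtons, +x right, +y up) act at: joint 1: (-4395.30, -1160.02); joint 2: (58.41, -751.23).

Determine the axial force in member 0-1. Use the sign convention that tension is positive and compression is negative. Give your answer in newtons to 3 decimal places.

N=7 nodes, M=11 members, R=3 reactions → 2N=14, M+R=14
member 0 (0-1): L=4.2569, (cx,cy)=(0.3094,0.9509)
member 1 (0-2): L=2.3030, (cx,cy)=(1.0000,0.0000)
member 2 (1-2): L=4.1664, (cx,cy)=(0.2367,-0.9716)
member 3 (1-3): L=2.4064, (cx,cy)=(0.9550,0.2967)
member 4 (2-3): L=4.9394, (cx,cy)=(0.2656,0.9641)
member 5 (2-4): L=2.5480, (cx,cy)=(1.0000,0.0000)
member 6 (3-4): L=4.9198, (cx,cy)=(0.2512,-0.9679)
member 7 (3-5): L=2.4008, (cx,cy)=(0.9934,-0.1145)
member 8 (4-5): L=4.6318, (cx,cy)=(0.2481,0.9687)
member 9 (4-6): L=2.5490, (cx,cy)=(1.0000,0.0000)
member 10 (5-6): L=4.7003, (cx,cy)=(0.2979,-0.9546)
solve A·x = −loads:
  F[0-1] = -4075.2955 N (compression)
  F[0-2] = -3076.0607 N (compression)
  F[1-2] = +3529.9419 N (tension)
  F[1-3] = +2407.5001 N (tension)
  F[2-3] = -2778.2355 N (compression)
  F[2-4] = -1561.1342 N (compression)
  F[3-4] = +1900.0774 N (tension)
  F[3-5] = +1090.9580 N (tension)
  F[4-5] = -1898.4788 N (compression)
  F[4-6] = -612.8239 N (compression)
  F[5-6] = +2057.4851 N (tension)
  Rx@0 = +4336.8900 N
  Ry@0 = +3875.3507 N
  Ry@6 = -1964.1007 N

-4075.296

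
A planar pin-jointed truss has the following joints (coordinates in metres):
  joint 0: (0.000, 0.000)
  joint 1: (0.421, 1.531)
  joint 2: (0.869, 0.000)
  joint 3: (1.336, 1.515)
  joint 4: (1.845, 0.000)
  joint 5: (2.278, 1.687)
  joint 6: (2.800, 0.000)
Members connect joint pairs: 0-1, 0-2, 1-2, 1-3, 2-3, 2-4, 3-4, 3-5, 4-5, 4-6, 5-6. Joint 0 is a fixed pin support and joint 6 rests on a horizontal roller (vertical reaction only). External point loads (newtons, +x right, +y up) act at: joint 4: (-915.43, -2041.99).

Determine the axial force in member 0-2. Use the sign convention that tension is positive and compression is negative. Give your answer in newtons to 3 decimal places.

N=7 nodes, M=11 members, R=3 reactions → 2N=14, M+R=14
member 0 (0-1): L=1.5878, (cx,cy)=(0.2651,0.9642)
member 1 (0-2): L=0.8690, (cx,cy)=(1.0000,0.0000)
member 2 (1-2): L=1.5952, (cx,cy)=(0.2808,-0.9598)
member 3 (1-3): L=0.9151, (cx,cy)=(0.9998,-0.0175)
member 4 (2-3): L=1.5853, (cx,cy)=(0.2946,0.9556)
member 5 (2-4): L=0.9760, (cx,cy)=(1.0000,0.0000)
member 6 (3-4): L=1.5982, (cx,cy)=(0.3185,-0.9479)
member 7 (3-5): L=0.9576, (cx,cy)=(0.9837,0.1796)
member 8 (4-5): L=1.7417, (cx,cy)=(0.2486,0.9686)
member 9 (4-6): L=0.9550, (cx,cy)=(1.0000,0.0000)
member 10 (5-6): L=1.7659, (cx,cy)=(0.2956,-0.9553)
solve A·x = −loads:
  F[0-1] = -722.3166 N (compression)
  F[0-2] = -723.9136 N (compression)
  F[1-2] = +732.9094 N (tension)
  F[1-3] = -397.4091 N (compression)
  F[2-3] = -736.0730 N (compression)
  F[2-4] = -301.2541 N (compression)
  F[3-4] = +580.7901 N (tension)
  F[3-5] = -812.3578 N (compression)
  F[4-5] = +1539.7854 N (tension)
  F[4-6] = +416.3393 N (tension)
  F[5-6] = -1408.4663 N (compression)
  Rx@0 = +915.4300 N
  Ry@0 = +696.4644 N
  Ry@6 = +1345.5256 N

-723.914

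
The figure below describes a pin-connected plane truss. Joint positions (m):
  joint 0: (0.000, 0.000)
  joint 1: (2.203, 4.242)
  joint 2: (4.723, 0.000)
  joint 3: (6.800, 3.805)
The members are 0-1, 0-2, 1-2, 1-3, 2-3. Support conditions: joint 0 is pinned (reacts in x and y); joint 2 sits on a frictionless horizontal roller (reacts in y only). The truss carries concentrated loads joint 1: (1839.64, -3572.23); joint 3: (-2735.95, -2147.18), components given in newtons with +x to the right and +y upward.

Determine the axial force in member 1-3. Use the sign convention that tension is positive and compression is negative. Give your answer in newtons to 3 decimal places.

N=4 nodes, M=5 members, R=3 reactions → 2N=8, M+R=8
member 0 (0-1): L=4.7799, (cx,cy)=(0.4609,0.8875)
member 1 (0-2): L=4.7230, (cx,cy)=(1.0000,0.0000)
member 2 (1-2): L=4.9341, (cx,cy)=(0.5107,-0.8597)
member 3 (1-3): L=4.6177, (cx,cy)=(0.9955,-0.0946)
member 4 (2-3): L=4.3350, (cx,cy)=(0.4791,0.8777)
solve A·x = −loads:
  F[0-1] = -1705.5731 N (compression)
  F[0-2] = -110.2370 N (compression)
  F[1-2] = -2230.0630 N (compression)
  F[1-3] = -1493.4435 N (compression)
  F[2-3] = -2607.2616 N (compression)
  Rx@0 = +896.3100 N
  Ry@0 = +1513.6277 N
  Ry@2 = +4205.7823 N

-1493.443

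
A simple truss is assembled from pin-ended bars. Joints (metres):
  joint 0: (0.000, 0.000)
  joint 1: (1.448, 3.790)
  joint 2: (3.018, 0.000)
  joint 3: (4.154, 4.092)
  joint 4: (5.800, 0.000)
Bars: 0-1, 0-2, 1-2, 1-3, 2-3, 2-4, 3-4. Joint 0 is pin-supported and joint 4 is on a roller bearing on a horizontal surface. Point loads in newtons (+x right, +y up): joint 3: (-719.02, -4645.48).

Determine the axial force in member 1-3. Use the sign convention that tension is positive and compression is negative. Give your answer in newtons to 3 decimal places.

N=5 nodes, M=7 members, R=3 reactions → 2N=10, M+R=10
member 0 (0-1): L=4.0572, (cx,cy)=(0.3569,0.9341)
member 1 (0-2): L=3.0180, (cx,cy)=(1.0000,0.0000)
member 2 (1-2): L=4.1023, (cx,cy)=(0.3827,-0.9239)
member 3 (1-3): L=2.7228, (cx,cy)=(0.9938,0.1109)
member 4 (2-3): L=4.2468, (cx,cy)=(0.2675,0.9636)
member 5 (2-4): L=2.7820, (cx,cy)=(1.0000,0.0000)
member 6 (3-4): L=4.4106, (cx,cy)=(0.3732,-0.9278)
solve A·x = −loads:
  F[0-1] = -1954.3419 N (compression)
  F[0-2] = -21.5210 N (compression)
  F[1-2] = +1808.2230 N (tension)
  F[1-3] = -1398.1519 N (compression)
  F[2-3] = -1733.7401 N (compression)
  F[2-4] = +1134.2773 N (tension)
  F[3-4] = -3039.4250 N (compression)
  Rx@0 = +719.0200 N
  Ry@0 = +1825.6362 N
  Ry@4 = +2819.8438 N

-1398.152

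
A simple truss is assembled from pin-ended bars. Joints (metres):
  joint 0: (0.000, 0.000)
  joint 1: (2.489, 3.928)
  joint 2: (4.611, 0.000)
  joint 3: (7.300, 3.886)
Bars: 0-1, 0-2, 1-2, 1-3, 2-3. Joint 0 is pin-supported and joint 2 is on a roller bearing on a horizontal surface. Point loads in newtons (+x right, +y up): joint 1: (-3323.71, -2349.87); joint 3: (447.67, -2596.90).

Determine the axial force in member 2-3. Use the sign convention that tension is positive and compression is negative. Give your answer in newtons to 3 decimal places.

-3134.323

N=4 nodes, M=5 members, R=3 reactions → 2N=8, M+R=8
member 0 (0-1): L=4.6502, (cx,cy)=(0.5352,0.8447)
member 1 (0-2): L=4.6110, (cx,cy)=(1.0000,0.0000)
member 2 (1-2): L=4.4645, (cx,cy)=(0.4753,-0.8798)
member 3 (1-3): L=4.8112, (cx,cy)=(1.0000,-0.0087)
member 4 (2-3): L=4.7256, (cx,cy)=(0.5690,0.8223)
solve A·x = −loads:
  F[0-1] = -2392.6838 N (compression)
  F[0-2] = -1595.3644 N (compression)
  F[1-2] = -395.8272 N (compression)
  F[1-3] = +2231.2567 N (tension)
  F[2-3] = -3134.3232 N (compression)
  Rx@0 = +2876.0400 N
  Ry@0 = +2021.0903 N
  Ry@2 = +2925.6797 N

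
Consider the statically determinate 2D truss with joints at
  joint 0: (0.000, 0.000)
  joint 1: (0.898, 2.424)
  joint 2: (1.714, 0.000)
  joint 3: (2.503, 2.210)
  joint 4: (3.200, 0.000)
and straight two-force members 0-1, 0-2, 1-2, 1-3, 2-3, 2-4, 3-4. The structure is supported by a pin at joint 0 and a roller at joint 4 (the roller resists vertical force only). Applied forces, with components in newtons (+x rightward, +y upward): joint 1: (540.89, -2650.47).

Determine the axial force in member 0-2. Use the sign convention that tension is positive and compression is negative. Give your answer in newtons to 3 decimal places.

1095.456

N=5 nodes, M=7 members, R=3 reactions → 2N=10, M+R=10
member 0 (0-1): L=2.5850, (cx,cy)=(0.3474,0.9377)
member 1 (0-2): L=1.7140, (cx,cy)=(1.0000,0.0000)
member 2 (1-2): L=2.5577, (cx,cy)=(0.3190,-0.9477)
member 3 (1-3): L=1.6192, (cx,cy)=(0.9912,-0.1322)
member 4 (2-3): L=2.3466, (cx,cy)=(0.3362,0.9418)
member 5 (2-4): L=1.4860, (cx,cy)=(1.0000,0.0000)
member 6 (3-4): L=2.3173, (cx,cy)=(0.3008,-0.9537)
solve A·x = −loads:
  F[0-1] = -1596.3790 N (compression)
  F[0-2] = +1095.4560 N (tension)
  F[1-2] = -1112.9578 N (compression)
  F[1-3] = -746.9285 N (compression)
  F[2-3] = +1120.0014 N (tension)
  F[2-4] = +363.8000 N (tension)
  F[3-4] = -1209.5210 N (compression)
  Rx@0 = -540.8900 N
  Ry@0 = +1496.9577 N
  Ry@4 = +1153.5123 N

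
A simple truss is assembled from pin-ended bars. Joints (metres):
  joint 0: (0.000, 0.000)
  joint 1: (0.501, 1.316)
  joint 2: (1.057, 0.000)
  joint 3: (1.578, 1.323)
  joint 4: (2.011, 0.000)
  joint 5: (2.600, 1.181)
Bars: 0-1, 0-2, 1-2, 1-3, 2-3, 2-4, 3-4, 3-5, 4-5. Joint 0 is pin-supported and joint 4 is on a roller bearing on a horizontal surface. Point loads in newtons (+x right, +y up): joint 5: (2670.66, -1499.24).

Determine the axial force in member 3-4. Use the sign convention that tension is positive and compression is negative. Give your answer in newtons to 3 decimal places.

N=6 nodes, M=9 members, R=3 reactions → 2N=12, M+R=12
member 0 (0-1): L=1.4081, (cx,cy)=(0.3558,0.9346)
member 1 (0-2): L=1.0570, (cx,cy)=(1.0000,0.0000)
member 2 (1-2): L=1.4286, (cx,cy)=(0.3892,-0.9212)
member 3 (1-3): L=1.0770, (cx,cy)=(1.0000,0.0065)
member 4 (2-3): L=1.4219, (cx,cy)=(0.3664,0.9305)
member 5 (2-4): L=0.9540, (cx,cy)=(1.0000,0.0000)
member 6 (3-4): L=1.3921, (cx,cy)=(0.3111,-0.9504)
member 7 (3-5): L=1.0318, (cx,cy)=(0.9905,-0.1376)
member 8 (4-5): L=1.3197, (cx,cy)=(0.4463,0.8949)
solve A·x = −loads:
  F[0-1] = +2148.0651 N (tension)
  F[0-2] = +1906.4029 N (tension)
  F[1-2] = -2167.9812 N (compression)
  F[1-3] = +1608.0330 N (tension)
  F[2-3] = +2146.3314 N (tension)
  F[2-4] = +276.2154 N (tension)
  F[3-4] = -2579.6587 N (compression)
  F[3-5] = +3227.5601 N (tension)
  F[4-5] = -1178.9935 N (compression)
  Rx@0 = -2670.6600 N
  Ry@0 = -2007.5096 N
  Ry@4 = +3506.7496 N

-2579.659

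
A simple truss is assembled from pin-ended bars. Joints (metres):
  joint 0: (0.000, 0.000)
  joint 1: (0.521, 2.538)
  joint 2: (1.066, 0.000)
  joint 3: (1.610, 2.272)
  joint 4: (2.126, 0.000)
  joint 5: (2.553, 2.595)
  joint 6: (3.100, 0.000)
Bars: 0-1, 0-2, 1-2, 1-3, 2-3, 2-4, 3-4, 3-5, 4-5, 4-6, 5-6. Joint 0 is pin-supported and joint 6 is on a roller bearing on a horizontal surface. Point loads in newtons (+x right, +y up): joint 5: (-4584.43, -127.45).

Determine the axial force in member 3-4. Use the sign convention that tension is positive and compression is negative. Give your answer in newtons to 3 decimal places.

2781.254

N=7 nodes, M=11 members, R=3 reactions → 2N=14, M+R=14
member 0 (0-1): L=2.5909, (cx,cy)=(0.2011,0.9796)
member 1 (0-2): L=1.0660, (cx,cy)=(1.0000,0.0000)
member 2 (1-2): L=2.5959, (cx,cy)=(0.2100,-0.9777)
member 3 (1-3): L=1.1210, (cx,cy)=(0.9714,-0.2373)
member 4 (2-3): L=2.3362, (cx,cy)=(0.2329,0.9725)
member 5 (2-4): L=1.0600, (cx,cy)=(1.0000,0.0000)
member 6 (3-4): L=2.3299, (cx,cy)=(0.2215,-0.9752)
member 7 (3-5): L=0.9968, (cx,cy)=(0.9460,0.3240)
member 8 (4-5): L=2.6299, (cx,cy)=(0.1624,0.9867)
member 9 (4-6): L=0.9740, (cx,cy)=(1.0000,0.0000)
member 10 (5-6): L=2.6520, (cx,cy)=(0.2063,-0.9785)
solve A·x = −loads:
  F[0-1] = -3940.5930 N (compression)
  F[0-2] = -3792.0296 N (compression)
  F[1-2] = +4375.5649 N (tension)
  F[1-3] = -1761.3543 N (compression)
  F[2-3] = -4398.9637 N (compression)
  F[2-4] = -1849.0596 N (compression)
  F[3-4] = +2781.2537 N (tension)
  F[3-5] = -3542.4853 N (compression)
  F[4-5] = -2748.6577 N (compression)
  F[4-6] = -786.8053 N (compression)
  F[5-6] = +3814.6744 N (tension)
  Rx@0 = +4584.4300 N
  Ry@0 = +3860.1003 N
  Ry@6 = -3732.6503 N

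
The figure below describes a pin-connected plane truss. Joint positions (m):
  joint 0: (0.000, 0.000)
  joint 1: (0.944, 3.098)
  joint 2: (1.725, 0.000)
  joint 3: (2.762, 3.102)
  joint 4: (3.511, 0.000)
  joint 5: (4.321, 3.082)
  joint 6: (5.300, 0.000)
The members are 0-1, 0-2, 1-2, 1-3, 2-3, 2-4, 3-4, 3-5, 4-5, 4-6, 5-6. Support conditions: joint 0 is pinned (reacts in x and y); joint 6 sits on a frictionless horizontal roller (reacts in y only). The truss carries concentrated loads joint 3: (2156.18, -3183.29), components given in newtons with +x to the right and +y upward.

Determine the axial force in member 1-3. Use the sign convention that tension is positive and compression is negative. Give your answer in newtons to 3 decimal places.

-146.026

N=7 nodes, M=11 members, R=3 reactions → 2N=14, M+R=14
member 0 (0-1): L=3.2386, (cx,cy)=(0.2915,0.9566)
member 1 (0-2): L=1.7250, (cx,cy)=(1.0000,0.0000)
member 2 (1-2): L=3.1949, (cx,cy)=(0.2444,-0.9697)
member 3 (1-3): L=1.8180, (cx,cy)=(1.0000,0.0022)
member 4 (2-3): L=3.2707, (cx,cy)=(0.3171,0.9484)
member 5 (2-4): L=1.7860, (cx,cy)=(1.0000,0.0000)
member 6 (3-4): L=3.1911, (cx,cy)=(0.2347,-0.9721)
member 7 (3-5): L=1.5591, (cx,cy)=(0.9999,-0.0128)
member 8 (4-5): L=3.1867, (cx,cy)=(0.2542,0.9672)
member 9 (4-6): L=1.7890, (cx,cy)=(1.0000,0.0000)
member 10 (5-6): L=3.2338, (cx,cy)=(0.3027,-0.9531)
solve A·x = −loads:
  F[0-1] = -274.3115 N (compression)
  F[0-2] = +2236.1366 N (tension)
  F[1-2] = +270.2784 N (tension)
  F[1-3] = -146.0265 N (compression)
  F[2-3] = -276.3354 N (compression)
  F[2-4] = +2389.8191 N (tension)
  F[3-4] = -2982.5294 N (compression)
  F[3-5] = -1689.9227 N (compression)
  F[4-5] = +2997.6683 N (tension)
  F[4-6] = +927.8233 N (tension)
  F[5-6] = -3064.7112 N (compression)
  Rx@0 = -2156.1800 N
  Ry@0 = +262.3999 N
  Ry@6 = +2920.8901 N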